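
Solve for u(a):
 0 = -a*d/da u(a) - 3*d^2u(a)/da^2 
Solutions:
 u(a) = C1 + C2*erf(sqrt(6)*a/6)


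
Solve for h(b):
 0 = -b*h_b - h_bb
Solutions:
 h(b) = C1 + C2*erf(sqrt(2)*b/2)


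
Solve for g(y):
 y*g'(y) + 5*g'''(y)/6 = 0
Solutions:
 g(y) = C1 + Integral(C2*airyai(-5^(2/3)*6^(1/3)*y/5) + C3*airybi(-5^(2/3)*6^(1/3)*y/5), y)


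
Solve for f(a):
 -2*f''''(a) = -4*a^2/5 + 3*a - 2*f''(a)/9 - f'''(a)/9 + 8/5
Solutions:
 f(a) = C1 + C2*a + C3*exp(a*(1 - sqrt(145))/36) + C4*exp(a*(1 + sqrt(145))/36) - 3*a^4/10 + 57*a^3/20 - 1323*a^2/40


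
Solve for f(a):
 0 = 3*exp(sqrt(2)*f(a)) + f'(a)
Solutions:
 f(a) = sqrt(2)*(2*log(1/(C1 + 3*a)) - log(2))/4


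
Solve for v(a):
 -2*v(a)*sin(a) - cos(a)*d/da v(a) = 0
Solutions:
 v(a) = C1*cos(a)^2


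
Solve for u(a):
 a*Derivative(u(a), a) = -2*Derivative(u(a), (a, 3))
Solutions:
 u(a) = C1 + Integral(C2*airyai(-2^(2/3)*a/2) + C3*airybi(-2^(2/3)*a/2), a)


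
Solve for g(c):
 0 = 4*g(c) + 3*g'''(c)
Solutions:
 g(c) = C3*exp(-6^(2/3)*c/3) + (C1*sin(2^(2/3)*3^(1/6)*c/2) + C2*cos(2^(2/3)*3^(1/6)*c/2))*exp(6^(2/3)*c/6)


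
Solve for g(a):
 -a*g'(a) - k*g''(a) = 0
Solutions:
 g(a) = C1 + C2*sqrt(k)*erf(sqrt(2)*a*sqrt(1/k)/2)


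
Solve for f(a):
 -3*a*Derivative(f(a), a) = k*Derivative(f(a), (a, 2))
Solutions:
 f(a) = C1 + C2*sqrt(k)*erf(sqrt(6)*a*sqrt(1/k)/2)


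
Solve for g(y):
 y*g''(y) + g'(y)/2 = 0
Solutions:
 g(y) = C1 + C2*sqrt(y)


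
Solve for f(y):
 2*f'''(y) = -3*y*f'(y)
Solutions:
 f(y) = C1 + Integral(C2*airyai(-2^(2/3)*3^(1/3)*y/2) + C3*airybi(-2^(2/3)*3^(1/3)*y/2), y)


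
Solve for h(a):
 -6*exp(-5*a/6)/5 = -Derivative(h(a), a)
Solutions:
 h(a) = C1 - 36*exp(-5*a/6)/25


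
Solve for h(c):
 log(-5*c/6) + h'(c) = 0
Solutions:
 h(c) = C1 - c*log(-c) + c*(-log(5) + 1 + log(6))


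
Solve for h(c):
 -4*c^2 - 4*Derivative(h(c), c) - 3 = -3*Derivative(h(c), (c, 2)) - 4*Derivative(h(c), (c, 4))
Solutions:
 h(c) = C1 + C2*exp(c*(-(4 + sqrt(17))^(1/3) + (4 + sqrt(17))^(-1/3))/4)*sin(sqrt(3)*c*((4 + sqrt(17))^(-1/3) + (4 + sqrt(17))^(1/3))/4) + C3*exp(c*(-(4 + sqrt(17))^(1/3) + (4 + sqrt(17))^(-1/3))/4)*cos(sqrt(3)*c*((4 + sqrt(17))^(-1/3) + (4 + sqrt(17))^(1/3))/4) + C4*exp(-c*(-(4 + sqrt(17))^(1/3) + (4 + sqrt(17))^(-1/3))/2) - c^3/3 - 3*c^2/4 - 15*c/8


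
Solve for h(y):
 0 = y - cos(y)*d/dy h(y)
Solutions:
 h(y) = C1 + Integral(y/cos(y), y)


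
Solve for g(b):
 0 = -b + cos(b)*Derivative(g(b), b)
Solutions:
 g(b) = C1 + Integral(b/cos(b), b)


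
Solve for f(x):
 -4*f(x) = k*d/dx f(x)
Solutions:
 f(x) = C1*exp(-4*x/k)


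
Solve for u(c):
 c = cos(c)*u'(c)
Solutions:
 u(c) = C1 + Integral(c/cos(c), c)


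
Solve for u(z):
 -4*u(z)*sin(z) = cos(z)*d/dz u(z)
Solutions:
 u(z) = C1*cos(z)^4


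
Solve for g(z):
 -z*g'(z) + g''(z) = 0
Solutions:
 g(z) = C1 + C2*erfi(sqrt(2)*z/2)


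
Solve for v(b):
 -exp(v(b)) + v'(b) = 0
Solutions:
 v(b) = log(-1/(C1 + b))


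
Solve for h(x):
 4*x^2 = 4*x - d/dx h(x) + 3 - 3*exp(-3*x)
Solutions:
 h(x) = C1 - 4*x^3/3 + 2*x^2 + 3*x + exp(-3*x)


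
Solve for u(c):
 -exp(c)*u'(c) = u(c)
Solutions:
 u(c) = C1*exp(exp(-c))


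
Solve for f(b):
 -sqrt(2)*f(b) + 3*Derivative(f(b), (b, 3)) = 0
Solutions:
 f(b) = C3*exp(2^(1/6)*3^(2/3)*b/3) + (C1*sin(6^(1/6)*b/2) + C2*cos(6^(1/6)*b/2))*exp(-2^(1/6)*3^(2/3)*b/6)


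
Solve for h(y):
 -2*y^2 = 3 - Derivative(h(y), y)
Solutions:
 h(y) = C1 + 2*y^3/3 + 3*y


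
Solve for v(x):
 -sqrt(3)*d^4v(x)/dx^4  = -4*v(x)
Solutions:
 v(x) = C1*exp(-sqrt(2)*3^(7/8)*x/3) + C2*exp(sqrt(2)*3^(7/8)*x/3) + C3*sin(sqrt(2)*3^(7/8)*x/3) + C4*cos(sqrt(2)*3^(7/8)*x/3)


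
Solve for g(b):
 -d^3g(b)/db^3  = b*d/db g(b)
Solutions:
 g(b) = C1 + Integral(C2*airyai(-b) + C3*airybi(-b), b)


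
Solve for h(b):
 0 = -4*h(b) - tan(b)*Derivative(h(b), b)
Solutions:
 h(b) = C1/sin(b)^4


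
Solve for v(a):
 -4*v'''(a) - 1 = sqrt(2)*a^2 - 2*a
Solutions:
 v(a) = C1 + C2*a + C3*a^2 - sqrt(2)*a^5/240 + a^4/48 - a^3/24


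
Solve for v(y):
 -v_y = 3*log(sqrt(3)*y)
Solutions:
 v(y) = C1 - 3*y*log(y) - 3*y*log(3)/2 + 3*y


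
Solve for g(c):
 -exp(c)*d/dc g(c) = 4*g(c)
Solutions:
 g(c) = C1*exp(4*exp(-c))


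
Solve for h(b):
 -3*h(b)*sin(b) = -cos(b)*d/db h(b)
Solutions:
 h(b) = C1/cos(b)^3


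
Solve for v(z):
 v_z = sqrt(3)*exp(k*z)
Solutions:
 v(z) = C1 + sqrt(3)*exp(k*z)/k


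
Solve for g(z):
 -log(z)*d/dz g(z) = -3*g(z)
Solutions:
 g(z) = C1*exp(3*li(z))


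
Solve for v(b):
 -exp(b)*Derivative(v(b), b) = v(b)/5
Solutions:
 v(b) = C1*exp(exp(-b)/5)


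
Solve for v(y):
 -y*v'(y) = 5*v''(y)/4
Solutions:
 v(y) = C1 + C2*erf(sqrt(10)*y/5)


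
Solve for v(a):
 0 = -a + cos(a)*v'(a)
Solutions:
 v(a) = C1 + Integral(a/cos(a), a)


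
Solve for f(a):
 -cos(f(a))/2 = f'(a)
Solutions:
 f(a) = pi - asin((C1 + exp(a))/(C1 - exp(a)))
 f(a) = asin((C1 + exp(a))/(C1 - exp(a)))


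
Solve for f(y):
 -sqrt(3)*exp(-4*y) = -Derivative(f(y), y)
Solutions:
 f(y) = C1 - sqrt(3)*exp(-4*y)/4


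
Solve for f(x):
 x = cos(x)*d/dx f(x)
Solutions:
 f(x) = C1 + Integral(x/cos(x), x)


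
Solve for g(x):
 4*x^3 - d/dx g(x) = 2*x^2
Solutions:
 g(x) = C1 + x^4 - 2*x^3/3


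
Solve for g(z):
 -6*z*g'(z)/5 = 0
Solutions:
 g(z) = C1


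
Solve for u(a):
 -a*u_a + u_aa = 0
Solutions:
 u(a) = C1 + C2*erfi(sqrt(2)*a/2)


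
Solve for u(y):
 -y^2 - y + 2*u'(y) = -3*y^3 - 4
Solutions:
 u(y) = C1 - 3*y^4/8 + y^3/6 + y^2/4 - 2*y


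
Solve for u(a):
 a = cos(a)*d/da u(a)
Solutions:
 u(a) = C1 + Integral(a/cos(a), a)


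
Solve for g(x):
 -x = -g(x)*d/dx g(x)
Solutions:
 g(x) = -sqrt(C1 + x^2)
 g(x) = sqrt(C1 + x^2)


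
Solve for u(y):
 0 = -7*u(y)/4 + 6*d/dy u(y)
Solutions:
 u(y) = C1*exp(7*y/24)


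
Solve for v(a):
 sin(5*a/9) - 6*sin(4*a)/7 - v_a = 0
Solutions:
 v(a) = C1 - 9*cos(5*a/9)/5 + 3*cos(4*a)/14


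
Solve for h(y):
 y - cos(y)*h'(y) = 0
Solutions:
 h(y) = C1 + Integral(y/cos(y), y)


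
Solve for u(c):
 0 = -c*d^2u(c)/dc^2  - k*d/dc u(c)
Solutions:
 u(c) = C1 + c^(1 - re(k))*(C2*sin(log(c)*Abs(im(k))) + C3*cos(log(c)*im(k)))


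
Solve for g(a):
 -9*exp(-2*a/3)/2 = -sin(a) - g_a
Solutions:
 g(a) = C1 + cos(a) - 27*exp(-2*a/3)/4


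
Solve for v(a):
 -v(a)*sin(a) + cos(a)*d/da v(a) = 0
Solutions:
 v(a) = C1/cos(a)


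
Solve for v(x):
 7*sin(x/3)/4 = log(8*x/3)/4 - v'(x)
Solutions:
 v(x) = C1 + x*log(x)/4 - x*log(3) - x/4 + 3*x*log(6)/4 + 21*cos(x/3)/4


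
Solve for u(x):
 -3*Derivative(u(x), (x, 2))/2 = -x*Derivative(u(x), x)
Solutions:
 u(x) = C1 + C2*erfi(sqrt(3)*x/3)


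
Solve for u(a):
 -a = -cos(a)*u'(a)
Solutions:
 u(a) = C1 + Integral(a/cos(a), a)


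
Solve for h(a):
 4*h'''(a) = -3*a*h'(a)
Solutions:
 h(a) = C1 + Integral(C2*airyai(-6^(1/3)*a/2) + C3*airybi(-6^(1/3)*a/2), a)


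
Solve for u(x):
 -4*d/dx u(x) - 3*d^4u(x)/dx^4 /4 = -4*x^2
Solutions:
 u(x) = C1 + C4*exp(-2*2^(1/3)*3^(2/3)*x/3) + x^3/3 + (C2*sin(2^(1/3)*3^(1/6)*x) + C3*cos(2^(1/3)*3^(1/6)*x))*exp(2^(1/3)*3^(2/3)*x/3)


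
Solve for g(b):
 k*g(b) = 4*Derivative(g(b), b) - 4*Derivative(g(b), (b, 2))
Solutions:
 g(b) = C1*exp(b*(1 - sqrt(1 - k))/2) + C2*exp(b*(sqrt(1 - k) + 1)/2)


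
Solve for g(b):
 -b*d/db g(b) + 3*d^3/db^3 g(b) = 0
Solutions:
 g(b) = C1 + Integral(C2*airyai(3^(2/3)*b/3) + C3*airybi(3^(2/3)*b/3), b)


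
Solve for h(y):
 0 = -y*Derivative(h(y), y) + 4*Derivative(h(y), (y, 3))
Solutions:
 h(y) = C1 + Integral(C2*airyai(2^(1/3)*y/2) + C3*airybi(2^(1/3)*y/2), y)


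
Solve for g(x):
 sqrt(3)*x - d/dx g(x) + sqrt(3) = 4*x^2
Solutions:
 g(x) = C1 - 4*x^3/3 + sqrt(3)*x^2/2 + sqrt(3)*x


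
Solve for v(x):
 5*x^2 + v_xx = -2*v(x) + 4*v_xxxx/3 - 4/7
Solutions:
 v(x) = C1*exp(-sqrt(2)*x*sqrt(3 + sqrt(105))/4) + C2*exp(sqrt(2)*x*sqrt(3 + sqrt(105))/4) + C3*sin(sqrt(2)*x*sqrt(-3 + sqrt(105))/4) + C4*cos(sqrt(2)*x*sqrt(-3 + sqrt(105))/4) - 5*x^2/2 + 31/14


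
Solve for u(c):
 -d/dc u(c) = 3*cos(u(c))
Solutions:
 u(c) = pi - asin((C1 + exp(6*c))/(C1 - exp(6*c)))
 u(c) = asin((C1 + exp(6*c))/(C1 - exp(6*c)))


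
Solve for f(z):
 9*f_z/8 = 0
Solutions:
 f(z) = C1


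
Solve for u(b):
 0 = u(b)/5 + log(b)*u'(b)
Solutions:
 u(b) = C1*exp(-li(b)/5)


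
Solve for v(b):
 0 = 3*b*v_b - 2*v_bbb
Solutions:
 v(b) = C1 + Integral(C2*airyai(2^(2/3)*3^(1/3)*b/2) + C3*airybi(2^(2/3)*3^(1/3)*b/2), b)


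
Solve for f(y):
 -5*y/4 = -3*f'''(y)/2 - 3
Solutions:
 f(y) = C1 + C2*y + C3*y^2 + 5*y^4/144 - y^3/3


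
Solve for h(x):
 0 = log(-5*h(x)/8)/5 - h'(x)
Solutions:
 -5*Integral(1/(log(-_y) - 3*log(2) + log(5)), (_y, h(x))) = C1 - x


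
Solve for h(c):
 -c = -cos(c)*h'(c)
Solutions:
 h(c) = C1 + Integral(c/cos(c), c)


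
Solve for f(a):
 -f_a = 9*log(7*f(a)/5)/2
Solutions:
 -2*Integral(1/(-log(_y) - log(7) + log(5)), (_y, f(a)))/9 = C1 - a


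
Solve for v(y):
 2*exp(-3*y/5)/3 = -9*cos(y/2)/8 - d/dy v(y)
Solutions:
 v(y) = C1 - 9*sin(y/2)/4 + 10*exp(-3*y/5)/9


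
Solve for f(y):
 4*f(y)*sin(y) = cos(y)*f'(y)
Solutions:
 f(y) = C1/cos(y)^4


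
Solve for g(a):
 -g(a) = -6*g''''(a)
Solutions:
 g(a) = C1*exp(-6^(3/4)*a/6) + C2*exp(6^(3/4)*a/6) + C3*sin(6^(3/4)*a/6) + C4*cos(6^(3/4)*a/6)


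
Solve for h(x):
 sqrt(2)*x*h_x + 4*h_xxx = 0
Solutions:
 h(x) = C1 + Integral(C2*airyai(-sqrt(2)*x/2) + C3*airybi(-sqrt(2)*x/2), x)


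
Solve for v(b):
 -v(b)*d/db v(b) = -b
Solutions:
 v(b) = -sqrt(C1 + b^2)
 v(b) = sqrt(C1 + b^2)


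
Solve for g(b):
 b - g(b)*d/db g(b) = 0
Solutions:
 g(b) = -sqrt(C1 + b^2)
 g(b) = sqrt(C1 + b^2)


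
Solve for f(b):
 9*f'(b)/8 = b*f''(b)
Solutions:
 f(b) = C1 + C2*b^(17/8)


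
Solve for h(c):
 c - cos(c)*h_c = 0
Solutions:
 h(c) = C1 + Integral(c/cos(c), c)


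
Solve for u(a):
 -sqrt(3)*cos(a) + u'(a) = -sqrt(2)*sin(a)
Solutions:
 u(a) = C1 + sqrt(3)*sin(a) + sqrt(2)*cos(a)


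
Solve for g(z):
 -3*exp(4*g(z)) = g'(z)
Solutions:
 g(z) = log(-I*(1/(C1 + 12*z))^(1/4))
 g(z) = log(I*(1/(C1 + 12*z))^(1/4))
 g(z) = log(-(1/(C1 + 12*z))^(1/4))
 g(z) = log(1/(C1 + 12*z))/4


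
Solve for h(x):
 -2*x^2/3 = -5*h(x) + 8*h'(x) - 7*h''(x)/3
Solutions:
 h(x) = C1*exp(x*(12 - sqrt(39))/7) + C2*exp(x*(sqrt(39) + 12)/7) + 2*x^2/15 + 32*x/75 + 628/1125


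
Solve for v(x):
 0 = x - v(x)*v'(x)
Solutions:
 v(x) = -sqrt(C1 + x^2)
 v(x) = sqrt(C1 + x^2)


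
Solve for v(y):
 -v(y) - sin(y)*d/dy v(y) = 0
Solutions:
 v(y) = C1*sqrt(cos(y) + 1)/sqrt(cos(y) - 1)


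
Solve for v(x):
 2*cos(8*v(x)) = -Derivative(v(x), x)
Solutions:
 v(x) = -asin((C1 + exp(32*x))/(C1 - exp(32*x)))/8 + pi/8
 v(x) = asin((C1 + exp(32*x))/(C1 - exp(32*x)))/8


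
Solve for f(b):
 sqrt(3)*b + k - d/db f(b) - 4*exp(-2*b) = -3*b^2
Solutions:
 f(b) = C1 + b^3 + sqrt(3)*b^2/2 + b*k + 2*exp(-2*b)


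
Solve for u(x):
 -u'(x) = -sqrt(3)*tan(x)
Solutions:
 u(x) = C1 - sqrt(3)*log(cos(x))


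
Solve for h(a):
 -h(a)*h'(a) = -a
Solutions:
 h(a) = -sqrt(C1 + a^2)
 h(a) = sqrt(C1 + a^2)


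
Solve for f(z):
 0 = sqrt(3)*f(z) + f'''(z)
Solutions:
 f(z) = C3*exp(-3^(1/6)*z) + (C1*sin(3^(2/3)*z/2) + C2*cos(3^(2/3)*z/2))*exp(3^(1/6)*z/2)


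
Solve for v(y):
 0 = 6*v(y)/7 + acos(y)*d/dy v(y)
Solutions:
 v(y) = C1*exp(-6*Integral(1/acos(y), y)/7)


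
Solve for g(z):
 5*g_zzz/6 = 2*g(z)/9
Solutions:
 g(z) = C3*exp(30^(2/3)*z/15) + (C1*sin(10^(2/3)*3^(1/6)*z/10) + C2*cos(10^(2/3)*3^(1/6)*z/10))*exp(-30^(2/3)*z/30)


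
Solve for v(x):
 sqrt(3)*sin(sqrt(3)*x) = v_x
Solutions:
 v(x) = C1 - cos(sqrt(3)*x)


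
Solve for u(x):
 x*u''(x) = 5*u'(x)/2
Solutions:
 u(x) = C1 + C2*x^(7/2)


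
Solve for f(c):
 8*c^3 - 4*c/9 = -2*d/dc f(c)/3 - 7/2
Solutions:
 f(c) = C1 - 3*c^4 + c^2/3 - 21*c/4


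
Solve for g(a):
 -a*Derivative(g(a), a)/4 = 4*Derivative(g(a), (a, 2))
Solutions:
 g(a) = C1 + C2*erf(sqrt(2)*a/8)


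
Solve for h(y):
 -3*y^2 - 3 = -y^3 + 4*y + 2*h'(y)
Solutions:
 h(y) = C1 + y^4/8 - y^3/2 - y^2 - 3*y/2


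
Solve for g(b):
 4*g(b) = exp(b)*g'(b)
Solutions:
 g(b) = C1*exp(-4*exp(-b))


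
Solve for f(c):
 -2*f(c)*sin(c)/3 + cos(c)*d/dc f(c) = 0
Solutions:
 f(c) = C1/cos(c)^(2/3)


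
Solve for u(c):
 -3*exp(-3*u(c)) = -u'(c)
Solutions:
 u(c) = log(C1 + 9*c)/3
 u(c) = log((-3^(1/3) - 3^(5/6)*I)*(C1 + 3*c)^(1/3)/2)
 u(c) = log((-3^(1/3) + 3^(5/6)*I)*(C1 + 3*c)^(1/3)/2)


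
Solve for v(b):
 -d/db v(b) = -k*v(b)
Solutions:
 v(b) = C1*exp(b*k)


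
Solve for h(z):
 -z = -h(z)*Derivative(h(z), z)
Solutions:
 h(z) = -sqrt(C1 + z^2)
 h(z) = sqrt(C1 + z^2)


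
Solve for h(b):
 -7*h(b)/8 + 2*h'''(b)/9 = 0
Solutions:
 h(b) = C3*exp(2^(2/3)*63^(1/3)*b/4) + (C1*sin(3*2^(2/3)*3^(1/6)*7^(1/3)*b/8) + C2*cos(3*2^(2/3)*3^(1/6)*7^(1/3)*b/8))*exp(-2^(2/3)*63^(1/3)*b/8)


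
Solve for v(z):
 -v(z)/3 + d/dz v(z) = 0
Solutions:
 v(z) = C1*exp(z/3)


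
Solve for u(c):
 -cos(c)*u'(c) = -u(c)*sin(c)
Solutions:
 u(c) = C1/cos(c)


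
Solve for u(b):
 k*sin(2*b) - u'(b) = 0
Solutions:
 u(b) = C1 - k*cos(2*b)/2


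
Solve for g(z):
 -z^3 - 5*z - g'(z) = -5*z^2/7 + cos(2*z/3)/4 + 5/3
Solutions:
 g(z) = C1 - z^4/4 + 5*z^3/21 - 5*z^2/2 - 5*z/3 - 3*sin(2*z/3)/8


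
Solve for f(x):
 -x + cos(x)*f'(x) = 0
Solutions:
 f(x) = C1 + Integral(x/cos(x), x)


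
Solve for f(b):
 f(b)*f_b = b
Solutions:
 f(b) = -sqrt(C1 + b^2)
 f(b) = sqrt(C1 + b^2)


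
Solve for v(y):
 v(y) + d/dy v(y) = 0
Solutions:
 v(y) = C1*exp(-y)


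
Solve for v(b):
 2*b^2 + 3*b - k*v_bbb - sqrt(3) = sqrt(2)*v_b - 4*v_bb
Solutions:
 v(b) = C1 + C2*exp(b*(2 - sqrt(-sqrt(2)*k + 4))/k) + C3*exp(b*(sqrt(-sqrt(2)*k + 4) + 2)/k) + sqrt(2)*b^3/3 + 3*sqrt(2)*b^2/4 + 4*b^2 - 2*b*k - sqrt(6)*b/2 + 6*b + 16*sqrt(2)*b


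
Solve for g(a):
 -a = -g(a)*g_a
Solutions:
 g(a) = -sqrt(C1 + a^2)
 g(a) = sqrt(C1 + a^2)


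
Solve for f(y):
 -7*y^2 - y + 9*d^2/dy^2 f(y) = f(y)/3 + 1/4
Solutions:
 f(y) = C1*exp(-sqrt(3)*y/9) + C2*exp(sqrt(3)*y/9) - 21*y^2 - 3*y - 4539/4


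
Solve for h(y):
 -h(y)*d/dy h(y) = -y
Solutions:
 h(y) = -sqrt(C1 + y^2)
 h(y) = sqrt(C1 + y^2)


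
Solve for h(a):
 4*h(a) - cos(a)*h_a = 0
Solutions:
 h(a) = C1*(sin(a)^2 + 2*sin(a) + 1)/(sin(a)^2 - 2*sin(a) + 1)


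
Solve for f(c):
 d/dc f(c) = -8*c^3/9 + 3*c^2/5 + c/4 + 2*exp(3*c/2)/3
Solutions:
 f(c) = C1 - 2*c^4/9 + c^3/5 + c^2/8 + 4*exp(3*c/2)/9


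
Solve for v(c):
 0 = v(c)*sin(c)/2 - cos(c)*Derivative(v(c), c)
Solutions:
 v(c) = C1/sqrt(cos(c))


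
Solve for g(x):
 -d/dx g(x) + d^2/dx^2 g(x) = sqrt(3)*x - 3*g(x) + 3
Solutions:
 g(x) = sqrt(3)*x/3 + (C1*sin(sqrt(11)*x/2) + C2*cos(sqrt(11)*x/2))*exp(x/2) + sqrt(3)/9 + 1


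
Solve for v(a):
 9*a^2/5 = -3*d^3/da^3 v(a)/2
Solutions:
 v(a) = C1 + C2*a + C3*a^2 - a^5/50


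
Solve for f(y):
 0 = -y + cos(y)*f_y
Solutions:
 f(y) = C1 + Integral(y/cos(y), y)


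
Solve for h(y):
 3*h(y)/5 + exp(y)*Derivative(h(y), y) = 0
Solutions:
 h(y) = C1*exp(3*exp(-y)/5)


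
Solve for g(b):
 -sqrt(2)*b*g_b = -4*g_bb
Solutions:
 g(b) = C1 + C2*erfi(2^(3/4)*b/4)


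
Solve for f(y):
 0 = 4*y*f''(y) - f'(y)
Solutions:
 f(y) = C1 + C2*y^(5/4)


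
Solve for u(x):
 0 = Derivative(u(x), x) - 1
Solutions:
 u(x) = C1 + x


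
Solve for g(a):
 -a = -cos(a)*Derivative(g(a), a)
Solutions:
 g(a) = C1 + Integral(a/cos(a), a)


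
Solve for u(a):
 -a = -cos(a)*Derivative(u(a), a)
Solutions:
 u(a) = C1 + Integral(a/cos(a), a)


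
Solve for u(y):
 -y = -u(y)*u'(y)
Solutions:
 u(y) = -sqrt(C1 + y^2)
 u(y) = sqrt(C1 + y^2)


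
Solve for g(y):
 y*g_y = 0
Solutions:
 g(y) = C1


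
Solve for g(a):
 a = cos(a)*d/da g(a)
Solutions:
 g(a) = C1 + Integral(a/cos(a), a)


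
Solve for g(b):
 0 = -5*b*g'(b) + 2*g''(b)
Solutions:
 g(b) = C1 + C2*erfi(sqrt(5)*b/2)


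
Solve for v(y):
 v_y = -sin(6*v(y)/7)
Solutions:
 y + 7*log(cos(6*v(y)/7) - 1)/12 - 7*log(cos(6*v(y)/7) + 1)/12 = C1


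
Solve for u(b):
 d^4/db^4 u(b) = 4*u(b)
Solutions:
 u(b) = C1*exp(-sqrt(2)*b) + C2*exp(sqrt(2)*b) + C3*sin(sqrt(2)*b) + C4*cos(sqrt(2)*b)


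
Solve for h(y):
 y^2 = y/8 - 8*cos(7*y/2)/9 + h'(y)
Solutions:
 h(y) = C1 + y^3/3 - y^2/16 + 16*sin(7*y/2)/63


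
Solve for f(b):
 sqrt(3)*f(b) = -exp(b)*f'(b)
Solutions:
 f(b) = C1*exp(sqrt(3)*exp(-b))


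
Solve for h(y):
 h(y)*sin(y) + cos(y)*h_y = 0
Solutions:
 h(y) = C1*cos(y)


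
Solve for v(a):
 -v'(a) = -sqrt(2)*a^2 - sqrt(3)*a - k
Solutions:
 v(a) = C1 + sqrt(2)*a^3/3 + sqrt(3)*a^2/2 + a*k


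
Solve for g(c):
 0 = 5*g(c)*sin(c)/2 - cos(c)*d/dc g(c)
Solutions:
 g(c) = C1/cos(c)^(5/2)


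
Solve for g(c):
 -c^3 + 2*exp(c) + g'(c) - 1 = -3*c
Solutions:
 g(c) = C1 + c^4/4 - 3*c^2/2 + c - 2*exp(c)


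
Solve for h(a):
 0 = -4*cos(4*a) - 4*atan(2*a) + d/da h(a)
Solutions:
 h(a) = C1 + 4*a*atan(2*a) - log(4*a^2 + 1) + sin(4*a)


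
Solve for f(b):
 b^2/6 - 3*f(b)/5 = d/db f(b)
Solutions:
 f(b) = C1*exp(-3*b/5) + 5*b^2/18 - 25*b/27 + 125/81


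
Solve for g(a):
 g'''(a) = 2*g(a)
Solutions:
 g(a) = C3*exp(2^(1/3)*a) + (C1*sin(2^(1/3)*sqrt(3)*a/2) + C2*cos(2^(1/3)*sqrt(3)*a/2))*exp(-2^(1/3)*a/2)


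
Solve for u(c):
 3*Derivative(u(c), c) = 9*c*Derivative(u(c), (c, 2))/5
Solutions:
 u(c) = C1 + C2*c^(8/3)


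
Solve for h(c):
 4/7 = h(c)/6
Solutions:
 h(c) = 24/7


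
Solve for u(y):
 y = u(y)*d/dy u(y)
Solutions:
 u(y) = -sqrt(C1 + y^2)
 u(y) = sqrt(C1 + y^2)


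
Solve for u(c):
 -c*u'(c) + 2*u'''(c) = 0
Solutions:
 u(c) = C1 + Integral(C2*airyai(2^(2/3)*c/2) + C3*airybi(2^(2/3)*c/2), c)


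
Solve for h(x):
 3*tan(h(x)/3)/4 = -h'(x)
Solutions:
 h(x) = -3*asin(C1*exp(-x/4)) + 3*pi
 h(x) = 3*asin(C1*exp(-x/4))


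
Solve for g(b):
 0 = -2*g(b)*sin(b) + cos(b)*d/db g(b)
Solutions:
 g(b) = C1/cos(b)^2


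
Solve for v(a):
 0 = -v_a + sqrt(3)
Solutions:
 v(a) = C1 + sqrt(3)*a


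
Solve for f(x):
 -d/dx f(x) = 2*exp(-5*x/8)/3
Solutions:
 f(x) = C1 + 16*exp(-5*x/8)/15


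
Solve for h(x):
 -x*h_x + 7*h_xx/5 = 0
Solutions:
 h(x) = C1 + C2*erfi(sqrt(70)*x/14)


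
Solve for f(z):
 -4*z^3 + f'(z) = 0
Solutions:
 f(z) = C1 + z^4


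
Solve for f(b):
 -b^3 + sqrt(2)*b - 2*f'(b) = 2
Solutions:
 f(b) = C1 - b^4/8 + sqrt(2)*b^2/4 - b


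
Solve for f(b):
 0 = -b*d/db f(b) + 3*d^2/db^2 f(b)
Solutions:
 f(b) = C1 + C2*erfi(sqrt(6)*b/6)


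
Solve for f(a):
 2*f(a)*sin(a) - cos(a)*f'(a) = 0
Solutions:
 f(a) = C1/cos(a)^2


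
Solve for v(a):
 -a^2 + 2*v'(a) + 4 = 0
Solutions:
 v(a) = C1 + a^3/6 - 2*a


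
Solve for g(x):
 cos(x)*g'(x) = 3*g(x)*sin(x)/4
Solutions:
 g(x) = C1/cos(x)^(3/4)


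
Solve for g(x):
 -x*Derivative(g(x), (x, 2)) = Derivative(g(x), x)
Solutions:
 g(x) = C1 + C2*log(x)


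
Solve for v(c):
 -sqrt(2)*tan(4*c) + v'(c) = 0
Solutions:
 v(c) = C1 - sqrt(2)*log(cos(4*c))/4


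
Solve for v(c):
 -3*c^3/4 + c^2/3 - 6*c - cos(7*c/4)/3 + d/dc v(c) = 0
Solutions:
 v(c) = C1 + 3*c^4/16 - c^3/9 + 3*c^2 + 4*sin(7*c/4)/21


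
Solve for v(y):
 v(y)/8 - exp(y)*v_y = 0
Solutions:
 v(y) = C1*exp(-exp(-y)/8)


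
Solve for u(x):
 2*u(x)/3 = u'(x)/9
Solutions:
 u(x) = C1*exp(6*x)


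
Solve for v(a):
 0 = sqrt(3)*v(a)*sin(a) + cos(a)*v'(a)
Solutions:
 v(a) = C1*cos(a)^(sqrt(3))


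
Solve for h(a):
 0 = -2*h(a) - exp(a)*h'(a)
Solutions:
 h(a) = C1*exp(2*exp(-a))


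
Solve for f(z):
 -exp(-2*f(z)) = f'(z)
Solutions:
 f(z) = log(-sqrt(C1 - 2*z))
 f(z) = log(C1 - 2*z)/2


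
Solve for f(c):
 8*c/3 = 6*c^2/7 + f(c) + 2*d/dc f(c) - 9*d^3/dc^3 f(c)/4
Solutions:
 f(c) = C1*exp(-6^(1/3)*c*(4*6^(1/3)/(sqrt(345) + 27)^(1/3) + (sqrt(345) + 27)^(1/3))/18)*sin(2^(1/3)*3^(1/6)*c*(-3^(2/3)*(sqrt(345) + 27)^(1/3) + 12*2^(1/3)/(sqrt(345) + 27)^(1/3))/18) + C2*exp(-6^(1/3)*c*(4*6^(1/3)/(sqrt(345) + 27)^(1/3) + (sqrt(345) + 27)^(1/3))/18)*cos(2^(1/3)*3^(1/6)*c*(-3^(2/3)*(sqrt(345) + 27)^(1/3) + 12*2^(1/3)/(sqrt(345) + 27)^(1/3))/18) + C3*exp(6^(1/3)*c*(4*6^(1/3)/(sqrt(345) + 27)^(1/3) + (sqrt(345) + 27)^(1/3))/9) - 6*c^2/7 + 128*c/21 - 256/21


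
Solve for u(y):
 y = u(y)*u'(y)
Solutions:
 u(y) = -sqrt(C1 + y^2)
 u(y) = sqrt(C1 + y^2)


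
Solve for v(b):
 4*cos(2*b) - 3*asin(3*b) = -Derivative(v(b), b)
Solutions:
 v(b) = C1 + 3*b*asin(3*b) + sqrt(1 - 9*b^2) - 2*sin(2*b)


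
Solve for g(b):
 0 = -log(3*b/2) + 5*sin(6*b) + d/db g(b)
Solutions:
 g(b) = C1 + b*log(b) - b - b*log(2) + b*log(3) + 5*cos(6*b)/6


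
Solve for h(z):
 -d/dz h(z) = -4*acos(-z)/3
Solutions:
 h(z) = C1 + 4*z*acos(-z)/3 + 4*sqrt(1 - z^2)/3


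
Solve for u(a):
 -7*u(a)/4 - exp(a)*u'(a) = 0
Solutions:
 u(a) = C1*exp(7*exp(-a)/4)


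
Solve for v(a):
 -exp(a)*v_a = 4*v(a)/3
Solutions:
 v(a) = C1*exp(4*exp(-a)/3)


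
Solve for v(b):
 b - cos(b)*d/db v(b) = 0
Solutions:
 v(b) = C1 + Integral(b/cos(b), b)


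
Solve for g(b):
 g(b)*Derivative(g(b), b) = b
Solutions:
 g(b) = -sqrt(C1 + b^2)
 g(b) = sqrt(C1 + b^2)


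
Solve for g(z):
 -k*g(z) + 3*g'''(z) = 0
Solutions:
 g(z) = C1*exp(3^(2/3)*k^(1/3)*z/3) + C2*exp(k^(1/3)*z*(-3^(2/3) + 3*3^(1/6)*I)/6) + C3*exp(-k^(1/3)*z*(3^(2/3) + 3*3^(1/6)*I)/6)


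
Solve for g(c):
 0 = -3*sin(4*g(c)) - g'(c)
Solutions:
 g(c) = -acos((-C1 - exp(24*c))/(C1 - exp(24*c)))/4 + pi/2
 g(c) = acos((-C1 - exp(24*c))/(C1 - exp(24*c)))/4


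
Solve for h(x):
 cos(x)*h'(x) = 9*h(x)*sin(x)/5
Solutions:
 h(x) = C1/cos(x)^(9/5)


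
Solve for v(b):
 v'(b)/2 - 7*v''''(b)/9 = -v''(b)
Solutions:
 v(b) = C1 + C2*exp(-42^(1/3)*b*(2*42^(1/3)/(sqrt(105) + 21)^(1/3) + (sqrt(105) + 21)^(1/3))/28)*sin(14^(1/3)*3^(1/6)*b*(-3^(2/3)*(sqrt(105) + 21)^(1/3) + 6*14^(1/3)/(sqrt(105) + 21)^(1/3))/28) + C3*exp(-42^(1/3)*b*(2*42^(1/3)/(sqrt(105) + 21)^(1/3) + (sqrt(105) + 21)^(1/3))/28)*cos(14^(1/3)*3^(1/6)*b*(-3^(2/3)*(sqrt(105) + 21)^(1/3) + 6*14^(1/3)/(sqrt(105) + 21)^(1/3))/28) + C4*exp(42^(1/3)*b*(2*42^(1/3)/(sqrt(105) + 21)^(1/3) + (sqrt(105) + 21)^(1/3))/14)


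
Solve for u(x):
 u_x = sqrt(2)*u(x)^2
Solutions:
 u(x) = -1/(C1 + sqrt(2)*x)


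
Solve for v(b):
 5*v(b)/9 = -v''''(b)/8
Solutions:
 v(b) = (C1*sin(10^(1/4)*sqrt(3)*b/3) + C2*cos(10^(1/4)*sqrt(3)*b/3))*exp(-10^(1/4)*sqrt(3)*b/3) + (C3*sin(10^(1/4)*sqrt(3)*b/3) + C4*cos(10^(1/4)*sqrt(3)*b/3))*exp(10^(1/4)*sqrt(3)*b/3)


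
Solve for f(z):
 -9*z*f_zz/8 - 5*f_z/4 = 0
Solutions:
 f(z) = C1 + C2/z^(1/9)


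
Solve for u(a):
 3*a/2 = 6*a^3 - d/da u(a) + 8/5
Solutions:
 u(a) = C1 + 3*a^4/2 - 3*a^2/4 + 8*a/5


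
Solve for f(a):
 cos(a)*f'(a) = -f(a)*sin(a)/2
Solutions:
 f(a) = C1*sqrt(cos(a))


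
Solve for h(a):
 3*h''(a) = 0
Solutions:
 h(a) = C1 + C2*a


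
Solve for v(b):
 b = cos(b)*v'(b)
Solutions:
 v(b) = C1 + Integral(b/cos(b), b)


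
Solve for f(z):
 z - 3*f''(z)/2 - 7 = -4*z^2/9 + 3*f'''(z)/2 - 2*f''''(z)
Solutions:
 f(z) = C1 + C2*z + C3*exp(z*(3 - sqrt(57))/8) + C4*exp(z*(3 + sqrt(57))/8) + 2*z^4/81 + z^3/81 - 160*z^2/81


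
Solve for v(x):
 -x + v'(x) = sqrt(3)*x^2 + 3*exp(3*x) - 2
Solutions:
 v(x) = C1 + sqrt(3)*x^3/3 + x^2/2 - 2*x + exp(3*x)


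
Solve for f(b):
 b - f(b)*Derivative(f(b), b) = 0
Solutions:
 f(b) = -sqrt(C1 + b^2)
 f(b) = sqrt(C1 + b^2)


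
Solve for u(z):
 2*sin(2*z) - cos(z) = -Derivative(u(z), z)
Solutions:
 u(z) = C1 + sin(z) + cos(2*z)


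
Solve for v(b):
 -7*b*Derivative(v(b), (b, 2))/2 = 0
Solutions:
 v(b) = C1 + C2*b


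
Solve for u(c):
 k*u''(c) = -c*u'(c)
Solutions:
 u(c) = C1 + C2*sqrt(k)*erf(sqrt(2)*c*sqrt(1/k)/2)


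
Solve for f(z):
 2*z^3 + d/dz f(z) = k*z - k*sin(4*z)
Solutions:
 f(z) = C1 + k*z^2/2 + k*cos(4*z)/4 - z^4/2


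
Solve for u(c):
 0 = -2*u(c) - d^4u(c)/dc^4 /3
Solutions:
 u(c) = (C1*sin(2^(3/4)*3^(1/4)*c/2) + C2*cos(2^(3/4)*3^(1/4)*c/2))*exp(-2^(3/4)*3^(1/4)*c/2) + (C3*sin(2^(3/4)*3^(1/4)*c/2) + C4*cos(2^(3/4)*3^(1/4)*c/2))*exp(2^(3/4)*3^(1/4)*c/2)


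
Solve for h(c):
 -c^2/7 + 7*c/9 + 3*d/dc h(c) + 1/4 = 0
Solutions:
 h(c) = C1 + c^3/63 - 7*c^2/54 - c/12


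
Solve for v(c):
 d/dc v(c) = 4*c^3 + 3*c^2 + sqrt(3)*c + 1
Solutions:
 v(c) = C1 + c^4 + c^3 + sqrt(3)*c^2/2 + c


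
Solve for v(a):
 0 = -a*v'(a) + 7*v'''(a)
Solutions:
 v(a) = C1 + Integral(C2*airyai(7^(2/3)*a/7) + C3*airybi(7^(2/3)*a/7), a)


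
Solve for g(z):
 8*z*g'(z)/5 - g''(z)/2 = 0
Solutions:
 g(z) = C1 + C2*erfi(2*sqrt(10)*z/5)


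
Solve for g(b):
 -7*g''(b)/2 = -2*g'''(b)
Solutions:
 g(b) = C1 + C2*b + C3*exp(7*b/4)


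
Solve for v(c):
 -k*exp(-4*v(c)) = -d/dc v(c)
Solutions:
 v(c) = log(-I*(C1 + 4*c*k)^(1/4))
 v(c) = log(I*(C1 + 4*c*k)^(1/4))
 v(c) = log(-(C1 + 4*c*k)^(1/4))
 v(c) = log(C1 + 4*c*k)/4


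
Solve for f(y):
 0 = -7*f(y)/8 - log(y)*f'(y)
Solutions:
 f(y) = C1*exp(-7*li(y)/8)


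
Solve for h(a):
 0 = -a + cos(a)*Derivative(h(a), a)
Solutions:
 h(a) = C1 + Integral(a/cos(a), a)


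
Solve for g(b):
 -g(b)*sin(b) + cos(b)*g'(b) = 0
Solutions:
 g(b) = C1/cos(b)


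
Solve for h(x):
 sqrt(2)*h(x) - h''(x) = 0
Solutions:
 h(x) = C1*exp(-2^(1/4)*x) + C2*exp(2^(1/4)*x)


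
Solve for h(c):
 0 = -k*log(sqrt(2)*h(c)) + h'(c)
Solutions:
 Integral(1/(2*log(_y) + log(2)), (_y, h(c))) = C1 + c*k/2


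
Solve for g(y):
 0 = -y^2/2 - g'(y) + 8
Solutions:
 g(y) = C1 - y^3/6 + 8*y


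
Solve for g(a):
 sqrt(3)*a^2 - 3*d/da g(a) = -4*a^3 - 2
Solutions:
 g(a) = C1 + a^4/3 + sqrt(3)*a^3/9 + 2*a/3


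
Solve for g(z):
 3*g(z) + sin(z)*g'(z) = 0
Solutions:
 g(z) = C1*(cos(z) + 1)^(3/2)/(cos(z) - 1)^(3/2)


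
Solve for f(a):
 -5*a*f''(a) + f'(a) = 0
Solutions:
 f(a) = C1 + C2*a^(6/5)


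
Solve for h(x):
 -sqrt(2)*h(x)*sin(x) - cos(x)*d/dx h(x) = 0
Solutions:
 h(x) = C1*cos(x)^(sqrt(2))


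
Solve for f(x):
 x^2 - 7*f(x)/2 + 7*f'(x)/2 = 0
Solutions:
 f(x) = C1*exp(x) + 2*x^2/7 + 4*x/7 + 4/7


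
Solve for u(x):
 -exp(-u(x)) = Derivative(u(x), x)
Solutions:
 u(x) = log(C1 - x)


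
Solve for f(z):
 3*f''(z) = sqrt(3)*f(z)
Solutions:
 f(z) = C1*exp(-3^(3/4)*z/3) + C2*exp(3^(3/4)*z/3)


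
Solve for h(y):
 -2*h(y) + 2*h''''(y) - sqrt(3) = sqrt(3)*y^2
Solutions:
 h(y) = C1*exp(-y) + C2*exp(y) + C3*sin(y) + C4*cos(y) - sqrt(3)*y^2/2 - sqrt(3)/2


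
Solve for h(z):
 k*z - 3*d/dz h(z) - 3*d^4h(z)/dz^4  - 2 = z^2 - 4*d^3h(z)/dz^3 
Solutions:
 h(z) = C1 + C2*exp(z*(32*2^(1/3)/(27*sqrt(473) + 601)^(1/3) + 16 + 2^(2/3)*(27*sqrt(473) + 601)^(1/3))/36)*sin(2^(1/3)*sqrt(3)*z*(-2^(1/3)*(27*sqrt(473) + 601)^(1/3) + 32/(27*sqrt(473) + 601)^(1/3))/36) + C3*exp(z*(32*2^(1/3)/(27*sqrt(473) + 601)^(1/3) + 16 + 2^(2/3)*(27*sqrt(473) + 601)^(1/3))/36)*cos(2^(1/3)*sqrt(3)*z*(-2^(1/3)*(27*sqrt(473) + 601)^(1/3) + 32/(27*sqrt(473) + 601)^(1/3))/36) + C4*exp(z*(-2^(2/3)*(27*sqrt(473) + 601)^(1/3) - 32*2^(1/3)/(27*sqrt(473) + 601)^(1/3) + 8)/18) + k*z^2/6 - z^3/9 - 14*z/9


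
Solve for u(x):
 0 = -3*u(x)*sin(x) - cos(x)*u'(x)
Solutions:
 u(x) = C1*cos(x)^3


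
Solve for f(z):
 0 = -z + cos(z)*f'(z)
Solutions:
 f(z) = C1 + Integral(z/cos(z), z)


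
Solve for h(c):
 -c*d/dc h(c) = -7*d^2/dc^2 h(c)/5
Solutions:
 h(c) = C1 + C2*erfi(sqrt(70)*c/14)


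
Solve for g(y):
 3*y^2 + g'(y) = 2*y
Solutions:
 g(y) = C1 - y^3 + y^2


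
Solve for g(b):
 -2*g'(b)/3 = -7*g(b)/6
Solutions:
 g(b) = C1*exp(7*b/4)


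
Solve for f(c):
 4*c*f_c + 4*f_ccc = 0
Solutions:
 f(c) = C1 + Integral(C2*airyai(-c) + C3*airybi(-c), c)


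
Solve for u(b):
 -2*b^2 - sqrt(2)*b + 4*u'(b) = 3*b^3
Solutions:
 u(b) = C1 + 3*b^4/16 + b^3/6 + sqrt(2)*b^2/8


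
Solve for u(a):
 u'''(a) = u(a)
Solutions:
 u(a) = C3*exp(a) + (C1*sin(sqrt(3)*a/2) + C2*cos(sqrt(3)*a/2))*exp(-a/2)


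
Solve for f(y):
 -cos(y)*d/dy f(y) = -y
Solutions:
 f(y) = C1 + Integral(y/cos(y), y)


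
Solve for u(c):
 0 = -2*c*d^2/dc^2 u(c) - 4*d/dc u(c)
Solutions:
 u(c) = C1 + C2/c


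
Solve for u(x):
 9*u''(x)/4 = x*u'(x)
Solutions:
 u(x) = C1 + C2*erfi(sqrt(2)*x/3)


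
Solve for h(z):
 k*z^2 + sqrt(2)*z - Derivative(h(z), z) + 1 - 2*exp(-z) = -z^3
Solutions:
 h(z) = C1 + k*z^3/3 + z^4/4 + sqrt(2)*z^2/2 + z + 2*exp(-z)


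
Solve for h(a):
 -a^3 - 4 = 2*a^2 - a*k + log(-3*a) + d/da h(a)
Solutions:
 h(a) = C1 - a^4/4 - 2*a^3/3 + a^2*k/2 - a*log(-a) + a*(-3 - log(3))


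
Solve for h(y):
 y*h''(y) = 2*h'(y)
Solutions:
 h(y) = C1 + C2*y^3


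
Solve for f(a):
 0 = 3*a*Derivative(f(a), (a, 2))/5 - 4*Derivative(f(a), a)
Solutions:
 f(a) = C1 + C2*a^(23/3)


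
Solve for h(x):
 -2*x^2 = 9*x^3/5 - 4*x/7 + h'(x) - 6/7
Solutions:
 h(x) = C1 - 9*x^4/20 - 2*x^3/3 + 2*x^2/7 + 6*x/7


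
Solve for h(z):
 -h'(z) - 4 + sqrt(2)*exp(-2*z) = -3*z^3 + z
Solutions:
 h(z) = C1 + 3*z^4/4 - z^2/2 - 4*z - sqrt(2)*exp(-2*z)/2


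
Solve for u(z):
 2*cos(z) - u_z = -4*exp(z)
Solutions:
 u(z) = C1 + 4*exp(z) + 2*sin(z)


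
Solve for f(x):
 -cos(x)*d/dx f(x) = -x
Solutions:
 f(x) = C1 + Integral(x/cos(x), x)


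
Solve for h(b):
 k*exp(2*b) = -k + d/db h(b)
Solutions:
 h(b) = C1 + b*k + k*exp(2*b)/2


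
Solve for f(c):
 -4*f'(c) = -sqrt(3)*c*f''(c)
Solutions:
 f(c) = C1 + C2*c^(1 + 4*sqrt(3)/3)


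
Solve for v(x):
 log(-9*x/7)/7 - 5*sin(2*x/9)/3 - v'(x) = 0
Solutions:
 v(x) = C1 + x*log(-x)/7 - x*log(7)/7 - x/7 + 2*x*log(3)/7 + 15*cos(2*x/9)/2


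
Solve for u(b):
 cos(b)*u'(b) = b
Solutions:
 u(b) = C1 + Integral(b/cos(b), b)


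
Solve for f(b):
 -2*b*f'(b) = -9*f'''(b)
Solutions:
 f(b) = C1 + Integral(C2*airyai(6^(1/3)*b/3) + C3*airybi(6^(1/3)*b/3), b)


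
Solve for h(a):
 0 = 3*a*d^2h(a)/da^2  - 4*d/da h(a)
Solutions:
 h(a) = C1 + C2*a^(7/3)


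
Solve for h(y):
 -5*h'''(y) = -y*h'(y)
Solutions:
 h(y) = C1 + Integral(C2*airyai(5^(2/3)*y/5) + C3*airybi(5^(2/3)*y/5), y)


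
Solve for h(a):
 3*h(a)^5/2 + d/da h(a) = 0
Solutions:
 h(a) = -I*(1/(C1 + 6*a))^(1/4)
 h(a) = I*(1/(C1 + 6*a))^(1/4)
 h(a) = -(1/(C1 + 6*a))^(1/4)
 h(a) = (1/(C1 + 6*a))^(1/4)


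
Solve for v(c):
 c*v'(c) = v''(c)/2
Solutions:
 v(c) = C1 + C2*erfi(c)


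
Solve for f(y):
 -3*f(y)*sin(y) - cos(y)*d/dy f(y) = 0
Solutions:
 f(y) = C1*cos(y)^3


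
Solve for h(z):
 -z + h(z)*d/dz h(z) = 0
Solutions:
 h(z) = -sqrt(C1 + z^2)
 h(z) = sqrt(C1 + z^2)


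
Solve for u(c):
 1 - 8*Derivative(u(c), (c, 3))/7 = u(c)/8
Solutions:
 u(c) = C3*exp(-7^(1/3)*c/4) + (C1*sin(sqrt(3)*7^(1/3)*c/8) + C2*cos(sqrt(3)*7^(1/3)*c/8))*exp(7^(1/3)*c/8) + 8


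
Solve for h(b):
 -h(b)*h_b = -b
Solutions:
 h(b) = -sqrt(C1 + b^2)
 h(b) = sqrt(C1 + b^2)


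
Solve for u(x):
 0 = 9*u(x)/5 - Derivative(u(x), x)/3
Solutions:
 u(x) = C1*exp(27*x/5)


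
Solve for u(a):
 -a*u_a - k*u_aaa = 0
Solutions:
 u(a) = C1 + Integral(C2*airyai(a*(-1/k)^(1/3)) + C3*airybi(a*(-1/k)^(1/3)), a)


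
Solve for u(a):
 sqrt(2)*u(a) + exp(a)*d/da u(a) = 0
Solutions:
 u(a) = C1*exp(sqrt(2)*exp(-a))


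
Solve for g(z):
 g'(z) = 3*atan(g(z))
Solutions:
 Integral(1/atan(_y), (_y, g(z))) = C1 + 3*z


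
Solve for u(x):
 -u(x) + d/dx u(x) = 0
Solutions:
 u(x) = C1*exp(x)


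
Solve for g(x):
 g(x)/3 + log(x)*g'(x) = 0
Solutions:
 g(x) = C1*exp(-li(x)/3)


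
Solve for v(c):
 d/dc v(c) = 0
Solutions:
 v(c) = C1


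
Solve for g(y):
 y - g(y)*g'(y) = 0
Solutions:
 g(y) = -sqrt(C1 + y^2)
 g(y) = sqrt(C1 + y^2)


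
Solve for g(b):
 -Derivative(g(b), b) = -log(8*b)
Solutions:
 g(b) = C1 + b*log(b) - b + b*log(8)


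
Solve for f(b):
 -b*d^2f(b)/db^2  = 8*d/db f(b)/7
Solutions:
 f(b) = C1 + C2/b^(1/7)


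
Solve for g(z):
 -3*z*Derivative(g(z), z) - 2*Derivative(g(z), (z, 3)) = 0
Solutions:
 g(z) = C1 + Integral(C2*airyai(-2^(2/3)*3^(1/3)*z/2) + C3*airybi(-2^(2/3)*3^(1/3)*z/2), z)


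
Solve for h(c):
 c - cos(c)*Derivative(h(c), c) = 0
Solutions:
 h(c) = C1 + Integral(c/cos(c), c)


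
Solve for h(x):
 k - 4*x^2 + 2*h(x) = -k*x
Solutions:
 h(x) = -k*x/2 - k/2 + 2*x^2


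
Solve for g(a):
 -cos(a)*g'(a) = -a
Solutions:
 g(a) = C1 + Integral(a/cos(a), a)


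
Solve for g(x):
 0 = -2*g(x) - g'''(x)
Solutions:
 g(x) = C3*exp(-2^(1/3)*x) + (C1*sin(2^(1/3)*sqrt(3)*x/2) + C2*cos(2^(1/3)*sqrt(3)*x/2))*exp(2^(1/3)*x/2)


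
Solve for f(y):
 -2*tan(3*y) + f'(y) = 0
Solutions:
 f(y) = C1 - 2*log(cos(3*y))/3


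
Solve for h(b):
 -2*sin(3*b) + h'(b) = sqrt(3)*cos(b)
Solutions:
 h(b) = C1 + sqrt(3)*sin(b) - 2*cos(3*b)/3


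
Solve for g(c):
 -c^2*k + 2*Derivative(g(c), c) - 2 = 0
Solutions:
 g(c) = C1 + c^3*k/6 + c


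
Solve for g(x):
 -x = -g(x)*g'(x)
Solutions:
 g(x) = -sqrt(C1 + x^2)
 g(x) = sqrt(C1 + x^2)


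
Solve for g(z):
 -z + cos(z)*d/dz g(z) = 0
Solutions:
 g(z) = C1 + Integral(z/cos(z), z)


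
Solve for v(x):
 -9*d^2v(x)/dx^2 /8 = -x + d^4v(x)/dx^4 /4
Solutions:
 v(x) = C1 + C2*x + C3*sin(3*sqrt(2)*x/2) + C4*cos(3*sqrt(2)*x/2) + 4*x^3/27


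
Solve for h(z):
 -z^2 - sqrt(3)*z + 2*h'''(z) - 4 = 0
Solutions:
 h(z) = C1 + C2*z + C3*z^2 + z^5/120 + sqrt(3)*z^4/48 + z^3/3


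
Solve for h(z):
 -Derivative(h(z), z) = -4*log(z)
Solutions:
 h(z) = C1 + 4*z*log(z) - 4*z


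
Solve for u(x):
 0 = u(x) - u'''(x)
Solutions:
 u(x) = C3*exp(x) + (C1*sin(sqrt(3)*x/2) + C2*cos(sqrt(3)*x/2))*exp(-x/2)


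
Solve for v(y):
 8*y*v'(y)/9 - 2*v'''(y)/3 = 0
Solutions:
 v(y) = C1 + Integral(C2*airyai(6^(2/3)*y/3) + C3*airybi(6^(2/3)*y/3), y)


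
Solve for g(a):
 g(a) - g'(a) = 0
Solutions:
 g(a) = C1*exp(a)


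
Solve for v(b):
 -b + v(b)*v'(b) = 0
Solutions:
 v(b) = -sqrt(C1 + b^2)
 v(b) = sqrt(C1 + b^2)


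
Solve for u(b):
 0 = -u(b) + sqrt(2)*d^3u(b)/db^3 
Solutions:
 u(b) = C3*exp(2^(5/6)*b/2) + (C1*sin(2^(5/6)*sqrt(3)*b/4) + C2*cos(2^(5/6)*sqrt(3)*b/4))*exp(-2^(5/6)*b/4)


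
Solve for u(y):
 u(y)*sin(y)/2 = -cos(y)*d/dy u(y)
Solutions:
 u(y) = C1*sqrt(cos(y))


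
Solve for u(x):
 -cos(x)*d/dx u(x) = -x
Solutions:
 u(x) = C1 + Integral(x/cos(x), x)


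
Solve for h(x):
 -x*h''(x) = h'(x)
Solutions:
 h(x) = C1 + C2*log(x)


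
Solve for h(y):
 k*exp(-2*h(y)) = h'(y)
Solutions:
 h(y) = log(-sqrt(C1 + 2*k*y))
 h(y) = log(C1 + 2*k*y)/2


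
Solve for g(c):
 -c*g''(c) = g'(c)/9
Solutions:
 g(c) = C1 + C2*c^(8/9)


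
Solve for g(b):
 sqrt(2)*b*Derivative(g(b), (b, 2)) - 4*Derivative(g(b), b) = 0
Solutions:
 g(b) = C1 + C2*b^(1 + 2*sqrt(2))


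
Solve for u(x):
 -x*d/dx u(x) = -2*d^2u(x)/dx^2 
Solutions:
 u(x) = C1 + C2*erfi(x/2)


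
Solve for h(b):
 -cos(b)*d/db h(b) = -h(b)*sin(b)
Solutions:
 h(b) = C1/cos(b)


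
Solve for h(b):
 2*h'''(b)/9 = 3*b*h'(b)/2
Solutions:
 h(b) = C1 + Integral(C2*airyai(3*2^(1/3)*b/2) + C3*airybi(3*2^(1/3)*b/2), b)


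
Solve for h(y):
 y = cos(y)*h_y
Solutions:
 h(y) = C1 + Integral(y/cos(y), y)


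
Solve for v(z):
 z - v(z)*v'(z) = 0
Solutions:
 v(z) = -sqrt(C1 + z^2)
 v(z) = sqrt(C1 + z^2)


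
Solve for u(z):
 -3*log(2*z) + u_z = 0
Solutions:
 u(z) = C1 + 3*z*log(z) - 3*z + z*log(8)


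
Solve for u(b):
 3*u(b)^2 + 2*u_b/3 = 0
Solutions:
 u(b) = 2/(C1 + 9*b)


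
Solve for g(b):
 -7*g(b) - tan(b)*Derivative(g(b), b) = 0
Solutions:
 g(b) = C1/sin(b)^7


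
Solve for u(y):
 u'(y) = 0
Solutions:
 u(y) = C1


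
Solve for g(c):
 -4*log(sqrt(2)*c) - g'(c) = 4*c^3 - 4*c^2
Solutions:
 g(c) = C1 - c^4 + 4*c^3/3 - 4*c*log(c) - c*log(4) + 4*c


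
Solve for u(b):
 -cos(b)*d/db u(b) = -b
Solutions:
 u(b) = C1 + Integral(b/cos(b), b)


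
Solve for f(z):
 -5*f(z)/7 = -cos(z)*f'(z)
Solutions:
 f(z) = C1*(sin(z) + 1)^(5/14)/(sin(z) - 1)^(5/14)


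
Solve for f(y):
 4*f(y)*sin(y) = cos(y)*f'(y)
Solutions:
 f(y) = C1/cos(y)^4


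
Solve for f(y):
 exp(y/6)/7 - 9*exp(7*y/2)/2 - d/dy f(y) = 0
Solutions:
 f(y) = C1 + 6*exp(y/6)/7 - 9*exp(7*y/2)/7


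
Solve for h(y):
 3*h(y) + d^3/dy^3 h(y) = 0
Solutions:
 h(y) = C3*exp(-3^(1/3)*y) + (C1*sin(3^(5/6)*y/2) + C2*cos(3^(5/6)*y/2))*exp(3^(1/3)*y/2)


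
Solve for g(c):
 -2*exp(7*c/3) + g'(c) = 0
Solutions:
 g(c) = C1 + 6*exp(7*c/3)/7


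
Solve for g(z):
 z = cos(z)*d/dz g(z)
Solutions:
 g(z) = C1 + Integral(z/cos(z), z)


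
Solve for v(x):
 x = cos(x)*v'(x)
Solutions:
 v(x) = C1 + Integral(x/cos(x), x)


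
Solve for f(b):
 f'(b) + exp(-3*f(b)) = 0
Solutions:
 f(b) = log(C1 - 3*b)/3
 f(b) = log((-3^(1/3) - 3^(5/6)*I)*(C1 - b)^(1/3)/2)
 f(b) = log((-3^(1/3) + 3^(5/6)*I)*(C1 - b)^(1/3)/2)


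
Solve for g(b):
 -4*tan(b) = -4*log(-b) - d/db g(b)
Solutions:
 g(b) = C1 - 4*b*log(-b) + 4*b - 4*log(cos(b))


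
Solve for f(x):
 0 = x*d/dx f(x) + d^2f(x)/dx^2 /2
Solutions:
 f(x) = C1 + C2*erf(x)


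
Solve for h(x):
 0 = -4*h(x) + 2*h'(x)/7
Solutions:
 h(x) = C1*exp(14*x)


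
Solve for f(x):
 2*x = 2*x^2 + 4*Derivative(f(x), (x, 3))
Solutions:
 f(x) = C1 + C2*x + C3*x^2 - x^5/120 + x^4/48


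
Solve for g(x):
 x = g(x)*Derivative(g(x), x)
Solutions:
 g(x) = -sqrt(C1 + x^2)
 g(x) = sqrt(C1 + x^2)


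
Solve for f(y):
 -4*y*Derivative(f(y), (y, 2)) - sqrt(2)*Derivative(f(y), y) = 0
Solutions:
 f(y) = C1 + C2*y^(1 - sqrt(2)/4)


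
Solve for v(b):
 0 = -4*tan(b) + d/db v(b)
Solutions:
 v(b) = C1 - 4*log(cos(b))


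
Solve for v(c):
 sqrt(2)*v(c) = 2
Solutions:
 v(c) = sqrt(2)


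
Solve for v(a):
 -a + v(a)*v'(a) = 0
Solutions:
 v(a) = -sqrt(C1 + a^2)
 v(a) = sqrt(C1 + a^2)


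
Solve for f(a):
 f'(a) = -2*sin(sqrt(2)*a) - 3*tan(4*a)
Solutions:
 f(a) = C1 + 3*log(cos(4*a))/4 + sqrt(2)*cos(sqrt(2)*a)


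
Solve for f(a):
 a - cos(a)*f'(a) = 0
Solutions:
 f(a) = C1 + Integral(a/cos(a), a)


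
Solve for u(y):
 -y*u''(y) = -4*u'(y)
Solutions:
 u(y) = C1 + C2*y^5


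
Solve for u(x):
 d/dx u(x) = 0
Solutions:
 u(x) = C1


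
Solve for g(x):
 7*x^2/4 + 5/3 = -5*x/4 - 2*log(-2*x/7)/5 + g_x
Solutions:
 g(x) = C1 + 7*x^3/12 + 5*x^2/8 + 2*x*log(-x)/5 + x*(-6*log(7) + 6*log(2) + 19)/15


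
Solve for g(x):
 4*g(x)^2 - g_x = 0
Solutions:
 g(x) = -1/(C1 + 4*x)


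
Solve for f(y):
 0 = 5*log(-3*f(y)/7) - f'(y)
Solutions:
 -Integral(1/(log(-_y) - log(7) + log(3)), (_y, f(y)))/5 = C1 - y


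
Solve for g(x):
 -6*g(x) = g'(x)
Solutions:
 g(x) = C1*exp(-6*x)


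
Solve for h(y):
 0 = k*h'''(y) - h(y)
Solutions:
 h(y) = C1*exp(y*(1/k)^(1/3)) + C2*exp(y*(-1 + sqrt(3)*I)*(1/k)^(1/3)/2) + C3*exp(-y*(1 + sqrt(3)*I)*(1/k)^(1/3)/2)


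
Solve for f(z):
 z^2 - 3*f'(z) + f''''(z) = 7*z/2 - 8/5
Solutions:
 f(z) = C1 + C4*exp(3^(1/3)*z) + z^3/9 - 7*z^2/12 + 8*z/15 + (C2*sin(3^(5/6)*z/2) + C3*cos(3^(5/6)*z/2))*exp(-3^(1/3)*z/2)


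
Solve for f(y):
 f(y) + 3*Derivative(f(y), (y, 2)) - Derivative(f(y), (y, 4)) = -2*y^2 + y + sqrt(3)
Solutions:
 f(y) = C1*exp(-sqrt(2)*y*sqrt(3 + sqrt(13))/2) + C2*exp(sqrt(2)*y*sqrt(3 + sqrt(13))/2) + C3*sin(sqrt(2)*y*sqrt(-3 + sqrt(13))/2) + C4*cos(sqrt(2)*y*sqrt(-3 + sqrt(13))/2) - 2*y^2 + y + sqrt(3) + 12
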